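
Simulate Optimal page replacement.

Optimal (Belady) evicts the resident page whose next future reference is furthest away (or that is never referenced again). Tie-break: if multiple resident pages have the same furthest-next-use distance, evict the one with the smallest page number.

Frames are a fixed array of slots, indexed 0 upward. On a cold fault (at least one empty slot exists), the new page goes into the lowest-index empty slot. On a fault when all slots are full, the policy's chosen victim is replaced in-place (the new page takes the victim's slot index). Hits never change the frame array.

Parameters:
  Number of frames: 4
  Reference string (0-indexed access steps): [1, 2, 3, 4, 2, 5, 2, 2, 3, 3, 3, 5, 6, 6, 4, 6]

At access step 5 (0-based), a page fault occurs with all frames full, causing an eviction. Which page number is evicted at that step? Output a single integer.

Step 0: ref 1 -> FAULT, frames=[1,-,-,-]
Step 1: ref 2 -> FAULT, frames=[1,2,-,-]
Step 2: ref 3 -> FAULT, frames=[1,2,3,-]
Step 3: ref 4 -> FAULT, frames=[1,2,3,4]
Step 4: ref 2 -> HIT, frames=[1,2,3,4]
Step 5: ref 5 -> FAULT, evict 1, frames=[5,2,3,4]
At step 5: evicted page 1

Answer: 1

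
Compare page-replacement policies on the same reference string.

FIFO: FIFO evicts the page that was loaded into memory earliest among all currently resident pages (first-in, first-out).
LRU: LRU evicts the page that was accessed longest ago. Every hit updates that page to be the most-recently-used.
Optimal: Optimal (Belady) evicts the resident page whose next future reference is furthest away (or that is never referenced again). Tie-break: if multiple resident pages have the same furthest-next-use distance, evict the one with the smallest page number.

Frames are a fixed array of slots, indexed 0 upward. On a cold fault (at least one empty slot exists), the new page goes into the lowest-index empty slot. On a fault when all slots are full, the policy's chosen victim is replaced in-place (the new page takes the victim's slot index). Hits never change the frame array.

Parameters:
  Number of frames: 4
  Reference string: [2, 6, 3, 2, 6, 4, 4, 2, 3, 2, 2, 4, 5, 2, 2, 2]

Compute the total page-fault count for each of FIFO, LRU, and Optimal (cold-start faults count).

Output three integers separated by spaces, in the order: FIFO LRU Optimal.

Answer: 6 5 5

Derivation:
--- FIFO ---
  step 0: ref 2 -> FAULT, frames=[2,-,-,-] (faults so far: 1)
  step 1: ref 6 -> FAULT, frames=[2,6,-,-] (faults so far: 2)
  step 2: ref 3 -> FAULT, frames=[2,6,3,-] (faults so far: 3)
  step 3: ref 2 -> HIT, frames=[2,6,3,-] (faults so far: 3)
  step 4: ref 6 -> HIT, frames=[2,6,3,-] (faults so far: 3)
  step 5: ref 4 -> FAULT, frames=[2,6,3,4] (faults so far: 4)
  step 6: ref 4 -> HIT, frames=[2,6,3,4] (faults so far: 4)
  step 7: ref 2 -> HIT, frames=[2,6,3,4] (faults so far: 4)
  step 8: ref 3 -> HIT, frames=[2,6,3,4] (faults so far: 4)
  step 9: ref 2 -> HIT, frames=[2,6,3,4] (faults so far: 4)
  step 10: ref 2 -> HIT, frames=[2,6,3,4] (faults so far: 4)
  step 11: ref 4 -> HIT, frames=[2,6,3,4] (faults so far: 4)
  step 12: ref 5 -> FAULT, evict 2, frames=[5,6,3,4] (faults so far: 5)
  step 13: ref 2 -> FAULT, evict 6, frames=[5,2,3,4] (faults so far: 6)
  step 14: ref 2 -> HIT, frames=[5,2,3,4] (faults so far: 6)
  step 15: ref 2 -> HIT, frames=[5,2,3,4] (faults so far: 6)
  FIFO total faults: 6
--- LRU ---
  step 0: ref 2 -> FAULT, frames=[2,-,-,-] (faults so far: 1)
  step 1: ref 6 -> FAULT, frames=[2,6,-,-] (faults so far: 2)
  step 2: ref 3 -> FAULT, frames=[2,6,3,-] (faults so far: 3)
  step 3: ref 2 -> HIT, frames=[2,6,3,-] (faults so far: 3)
  step 4: ref 6 -> HIT, frames=[2,6,3,-] (faults so far: 3)
  step 5: ref 4 -> FAULT, frames=[2,6,3,4] (faults so far: 4)
  step 6: ref 4 -> HIT, frames=[2,6,3,4] (faults so far: 4)
  step 7: ref 2 -> HIT, frames=[2,6,3,4] (faults so far: 4)
  step 8: ref 3 -> HIT, frames=[2,6,3,4] (faults so far: 4)
  step 9: ref 2 -> HIT, frames=[2,6,3,4] (faults so far: 4)
  step 10: ref 2 -> HIT, frames=[2,6,3,4] (faults so far: 4)
  step 11: ref 4 -> HIT, frames=[2,6,3,4] (faults so far: 4)
  step 12: ref 5 -> FAULT, evict 6, frames=[2,5,3,4] (faults so far: 5)
  step 13: ref 2 -> HIT, frames=[2,5,3,4] (faults so far: 5)
  step 14: ref 2 -> HIT, frames=[2,5,3,4] (faults so far: 5)
  step 15: ref 2 -> HIT, frames=[2,5,3,4] (faults so far: 5)
  LRU total faults: 5
--- Optimal ---
  step 0: ref 2 -> FAULT, frames=[2,-,-,-] (faults so far: 1)
  step 1: ref 6 -> FAULT, frames=[2,6,-,-] (faults so far: 2)
  step 2: ref 3 -> FAULT, frames=[2,6,3,-] (faults so far: 3)
  step 3: ref 2 -> HIT, frames=[2,6,3,-] (faults so far: 3)
  step 4: ref 6 -> HIT, frames=[2,6,3,-] (faults so far: 3)
  step 5: ref 4 -> FAULT, frames=[2,6,3,4] (faults so far: 4)
  step 6: ref 4 -> HIT, frames=[2,6,3,4] (faults so far: 4)
  step 7: ref 2 -> HIT, frames=[2,6,3,4] (faults so far: 4)
  step 8: ref 3 -> HIT, frames=[2,6,3,4] (faults so far: 4)
  step 9: ref 2 -> HIT, frames=[2,6,3,4] (faults so far: 4)
  step 10: ref 2 -> HIT, frames=[2,6,3,4] (faults so far: 4)
  step 11: ref 4 -> HIT, frames=[2,6,3,4] (faults so far: 4)
  step 12: ref 5 -> FAULT, evict 3, frames=[2,6,5,4] (faults so far: 5)
  step 13: ref 2 -> HIT, frames=[2,6,5,4] (faults so far: 5)
  step 14: ref 2 -> HIT, frames=[2,6,5,4] (faults so far: 5)
  step 15: ref 2 -> HIT, frames=[2,6,5,4] (faults so far: 5)
  Optimal total faults: 5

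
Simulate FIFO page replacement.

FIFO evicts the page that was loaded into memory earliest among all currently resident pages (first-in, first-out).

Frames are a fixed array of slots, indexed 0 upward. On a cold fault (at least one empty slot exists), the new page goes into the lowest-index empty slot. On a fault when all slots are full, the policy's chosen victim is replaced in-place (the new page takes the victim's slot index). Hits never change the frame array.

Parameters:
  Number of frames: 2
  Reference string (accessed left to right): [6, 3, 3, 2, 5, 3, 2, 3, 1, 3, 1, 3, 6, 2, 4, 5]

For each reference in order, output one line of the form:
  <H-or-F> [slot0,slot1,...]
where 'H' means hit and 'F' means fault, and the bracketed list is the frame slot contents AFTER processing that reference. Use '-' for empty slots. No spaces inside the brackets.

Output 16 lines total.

F [6,-]
F [6,3]
H [6,3]
F [2,3]
F [2,5]
F [3,5]
F [3,2]
H [3,2]
F [1,2]
F [1,3]
H [1,3]
H [1,3]
F [6,3]
F [6,2]
F [4,2]
F [4,5]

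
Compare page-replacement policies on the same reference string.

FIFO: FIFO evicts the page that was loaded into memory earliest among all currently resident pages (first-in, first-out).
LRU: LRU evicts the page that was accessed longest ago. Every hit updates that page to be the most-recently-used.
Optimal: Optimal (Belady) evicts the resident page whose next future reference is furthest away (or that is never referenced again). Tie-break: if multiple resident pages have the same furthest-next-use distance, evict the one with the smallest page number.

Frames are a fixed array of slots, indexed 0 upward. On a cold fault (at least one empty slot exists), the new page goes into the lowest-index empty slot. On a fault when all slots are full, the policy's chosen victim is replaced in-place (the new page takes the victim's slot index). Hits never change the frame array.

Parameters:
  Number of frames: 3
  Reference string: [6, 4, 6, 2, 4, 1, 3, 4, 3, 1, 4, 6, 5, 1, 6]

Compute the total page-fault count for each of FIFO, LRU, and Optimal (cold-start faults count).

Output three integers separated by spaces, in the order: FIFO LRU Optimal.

Answer: 9 8 7

Derivation:
--- FIFO ---
  step 0: ref 6 -> FAULT, frames=[6,-,-] (faults so far: 1)
  step 1: ref 4 -> FAULT, frames=[6,4,-] (faults so far: 2)
  step 2: ref 6 -> HIT, frames=[6,4,-] (faults so far: 2)
  step 3: ref 2 -> FAULT, frames=[6,4,2] (faults so far: 3)
  step 4: ref 4 -> HIT, frames=[6,4,2] (faults so far: 3)
  step 5: ref 1 -> FAULT, evict 6, frames=[1,4,2] (faults so far: 4)
  step 6: ref 3 -> FAULT, evict 4, frames=[1,3,2] (faults so far: 5)
  step 7: ref 4 -> FAULT, evict 2, frames=[1,3,4] (faults so far: 6)
  step 8: ref 3 -> HIT, frames=[1,3,4] (faults so far: 6)
  step 9: ref 1 -> HIT, frames=[1,3,4] (faults so far: 6)
  step 10: ref 4 -> HIT, frames=[1,3,4] (faults so far: 6)
  step 11: ref 6 -> FAULT, evict 1, frames=[6,3,4] (faults so far: 7)
  step 12: ref 5 -> FAULT, evict 3, frames=[6,5,4] (faults so far: 8)
  step 13: ref 1 -> FAULT, evict 4, frames=[6,5,1] (faults so far: 9)
  step 14: ref 6 -> HIT, frames=[6,5,1] (faults so far: 9)
  FIFO total faults: 9
--- LRU ---
  step 0: ref 6 -> FAULT, frames=[6,-,-] (faults so far: 1)
  step 1: ref 4 -> FAULT, frames=[6,4,-] (faults so far: 2)
  step 2: ref 6 -> HIT, frames=[6,4,-] (faults so far: 2)
  step 3: ref 2 -> FAULT, frames=[6,4,2] (faults so far: 3)
  step 4: ref 4 -> HIT, frames=[6,4,2] (faults so far: 3)
  step 5: ref 1 -> FAULT, evict 6, frames=[1,4,2] (faults so far: 4)
  step 6: ref 3 -> FAULT, evict 2, frames=[1,4,3] (faults so far: 5)
  step 7: ref 4 -> HIT, frames=[1,4,3] (faults so far: 5)
  step 8: ref 3 -> HIT, frames=[1,4,3] (faults so far: 5)
  step 9: ref 1 -> HIT, frames=[1,4,3] (faults so far: 5)
  step 10: ref 4 -> HIT, frames=[1,4,3] (faults so far: 5)
  step 11: ref 6 -> FAULT, evict 3, frames=[1,4,6] (faults so far: 6)
  step 12: ref 5 -> FAULT, evict 1, frames=[5,4,6] (faults so far: 7)
  step 13: ref 1 -> FAULT, evict 4, frames=[5,1,6] (faults so far: 8)
  step 14: ref 6 -> HIT, frames=[5,1,6] (faults so far: 8)
  LRU total faults: 8
--- Optimal ---
  step 0: ref 6 -> FAULT, frames=[6,-,-] (faults so far: 1)
  step 1: ref 4 -> FAULT, frames=[6,4,-] (faults so far: 2)
  step 2: ref 6 -> HIT, frames=[6,4,-] (faults so far: 2)
  step 3: ref 2 -> FAULT, frames=[6,4,2] (faults so far: 3)
  step 4: ref 4 -> HIT, frames=[6,4,2] (faults so far: 3)
  step 5: ref 1 -> FAULT, evict 2, frames=[6,4,1] (faults so far: 4)
  step 6: ref 3 -> FAULT, evict 6, frames=[3,4,1] (faults so far: 5)
  step 7: ref 4 -> HIT, frames=[3,4,1] (faults so far: 5)
  step 8: ref 3 -> HIT, frames=[3,4,1] (faults so far: 5)
  step 9: ref 1 -> HIT, frames=[3,4,1] (faults so far: 5)
  step 10: ref 4 -> HIT, frames=[3,4,1] (faults so far: 5)
  step 11: ref 6 -> FAULT, evict 3, frames=[6,4,1] (faults so far: 6)
  step 12: ref 5 -> FAULT, evict 4, frames=[6,5,1] (faults so far: 7)
  step 13: ref 1 -> HIT, frames=[6,5,1] (faults so far: 7)
  step 14: ref 6 -> HIT, frames=[6,5,1] (faults so far: 7)
  Optimal total faults: 7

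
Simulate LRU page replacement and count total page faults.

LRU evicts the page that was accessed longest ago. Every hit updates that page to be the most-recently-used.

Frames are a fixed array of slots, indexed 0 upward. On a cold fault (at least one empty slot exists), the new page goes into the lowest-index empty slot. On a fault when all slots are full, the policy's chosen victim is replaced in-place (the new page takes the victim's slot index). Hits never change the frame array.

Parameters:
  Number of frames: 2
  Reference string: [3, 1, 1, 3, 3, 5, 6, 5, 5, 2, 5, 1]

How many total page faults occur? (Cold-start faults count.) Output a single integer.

Step 0: ref 3 → FAULT, frames=[3,-]
Step 1: ref 1 → FAULT, frames=[3,1]
Step 2: ref 1 → HIT, frames=[3,1]
Step 3: ref 3 → HIT, frames=[3,1]
Step 4: ref 3 → HIT, frames=[3,1]
Step 5: ref 5 → FAULT (evict 1), frames=[3,5]
Step 6: ref 6 → FAULT (evict 3), frames=[6,5]
Step 7: ref 5 → HIT, frames=[6,5]
Step 8: ref 5 → HIT, frames=[6,5]
Step 9: ref 2 → FAULT (evict 6), frames=[2,5]
Step 10: ref 5 → HIT, frames=[2,5]
Step 11: ref 1 → FAULT (evict 2), frames=[1,5]
Total faults: 6

Answer: 6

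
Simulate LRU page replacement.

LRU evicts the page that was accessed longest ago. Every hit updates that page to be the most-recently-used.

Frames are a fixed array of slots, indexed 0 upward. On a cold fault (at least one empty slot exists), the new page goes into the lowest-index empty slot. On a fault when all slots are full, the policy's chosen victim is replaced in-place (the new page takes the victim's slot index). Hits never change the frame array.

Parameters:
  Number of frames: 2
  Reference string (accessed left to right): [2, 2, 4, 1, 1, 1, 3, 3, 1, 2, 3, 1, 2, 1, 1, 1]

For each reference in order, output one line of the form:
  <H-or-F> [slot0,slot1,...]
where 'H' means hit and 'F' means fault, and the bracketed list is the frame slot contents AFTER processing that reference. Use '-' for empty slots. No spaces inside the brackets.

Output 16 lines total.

F [2,-]
H [2,-]
F [2,4]
F [1,4]
H [1,4]
H [1,4]
F [1,3]
H [1,3]
H [1,3]
F [1,2]
F [3,2]
F [3,1]
F [2,1]
H [2,1]
H [2,1]
H [2,1]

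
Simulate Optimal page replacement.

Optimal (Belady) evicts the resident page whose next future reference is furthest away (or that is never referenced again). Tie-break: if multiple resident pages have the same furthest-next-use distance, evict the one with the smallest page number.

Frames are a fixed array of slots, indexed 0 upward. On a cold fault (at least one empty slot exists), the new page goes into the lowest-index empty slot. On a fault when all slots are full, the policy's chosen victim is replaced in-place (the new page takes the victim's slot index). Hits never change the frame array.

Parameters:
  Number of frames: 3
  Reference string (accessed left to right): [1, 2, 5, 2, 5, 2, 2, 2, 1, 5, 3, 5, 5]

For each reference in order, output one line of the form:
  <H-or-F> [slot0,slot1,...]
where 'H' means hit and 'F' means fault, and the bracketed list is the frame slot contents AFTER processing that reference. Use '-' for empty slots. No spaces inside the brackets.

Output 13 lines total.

F [1,-,-]
F [1,2,-]
F [1,2,5]
H [1,2,5]
H [1,2,5]
H [1,2,5]
H [1,2,5]
H [1,2,5]
H [1,2,5]
H [1,2,5]
F [3,2,5]
H [3,2,5]
H [3,2,5]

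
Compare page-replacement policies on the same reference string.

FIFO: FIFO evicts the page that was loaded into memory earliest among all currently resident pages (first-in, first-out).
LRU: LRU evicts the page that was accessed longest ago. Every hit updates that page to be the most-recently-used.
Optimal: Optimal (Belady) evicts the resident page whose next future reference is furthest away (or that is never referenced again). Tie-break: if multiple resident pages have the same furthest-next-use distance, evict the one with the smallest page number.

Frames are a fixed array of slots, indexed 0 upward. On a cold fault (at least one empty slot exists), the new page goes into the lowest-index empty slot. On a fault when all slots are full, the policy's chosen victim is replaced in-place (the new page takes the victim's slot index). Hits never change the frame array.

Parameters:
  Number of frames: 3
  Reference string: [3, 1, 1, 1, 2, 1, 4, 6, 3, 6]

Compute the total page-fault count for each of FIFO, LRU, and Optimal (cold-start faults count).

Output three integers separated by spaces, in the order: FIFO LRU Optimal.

Answer: 6 6 5

Derivation:
--- FIFO ---
  step 0: ref 3 -> FAULT, frames=[3,-,-] (faults so far: 1)
  step 1: ref 1 -> FAULT, frames=[3,1,-] (faults so far: 2)
  step 2: ref 1 -> HIT, frames=[3,1,-] (faults so far: 2)
  step 3: ref 1 -> HIT, frames=[3,1,-] (faults so far: 2)
  step 4: ref 2 -> FAULT, frames=[3,1,2] (faults so far: 3)
  step 5: ref 1 -> HIT, frames=[3,1,2] (faults so far: 3)
  step 6: ref 4 -> FAULT, evict 3, frames=[4,1,2] (faults so far: 4)
  step 7: ref 6 -> FAULT, evict 1, frames=[4,6,2] (faults so far: 5)
  step 8: ref 3 -> FAULT, evict 2, frames=[4,6,3] (faults so far: 6)
  step 9: ref 6 -> HIT, frames=[4,6,3] (faults so far: 6)
  FIFO total faults: 6
--- LRU ---
  step 0: ref 3 -> FAULT, frames=[3,-,-] (faults so far: 1)
  step 1: ref 1 -> FAULT, frames=[3,1,-] (faults so far: 2)
  step 2: ref 1 -> HIT, frames=[3,1,-] (faults so far: 2)
  step 3: ref 1 -> HIT, frames=[3,1,-] (faults so far: 2)
  step 4: ref 2 -> FAULT, frames=[3,1,2] (faults so far: 3)
  step 5: ref 1 -> HIT, frames=[3,1,2] (faults so far: 3)
  step 6: ref 4 -> FAULT, evict 3, frames=[4,1,2] (faults so far: 4)
  step 7: ref 6 -> FAULT, evict 2, frames=[4,1,6] (faults so far: 5)
  step 8: ref 3 -> FAULT, evict 1, frames=[4,3,6] (faults so far: 6)
  step 9: ref 6 -> HIT, frames=[4,3,6] (faults so far: 6)
  LRU total faults: 6
--- Optimal ---
  step 0: ref 3 -> FAULT, frames=[3,-,-] (faults so far: 1)
  step 1: ref 1 -> FAULT, frames=[3,1,-] (faults so far: 2)
  step 2: ref 1 -> HIT, frames=[3,1,-] (faults so far: 2)
  step 3: ref 1 -> HIT, frames=[3,1,-] (faults so far: 2)
  step 4: ref 2 -> FAULT, frames=[3,1,2] (faults so far: 3)
  step 5: ref 1 -> HIT, frames=[3,1,2] (faults so far: 3)
  step 6: ref 4 -> FAULT, evict 1, frames=[3,4,2] (faults so far: 4)
  step 7: ref 6 -> FAULT, evict 2, frames=[3,4,6] (faults so far: 5)
  step 8: ref 3 -> HIT, frames=[3,4,6] (faults so far: 5)
  step 9: ref 6 -> HIT, frames=[3,4,6] (faults so far: 5)
  Optimal total faults: 5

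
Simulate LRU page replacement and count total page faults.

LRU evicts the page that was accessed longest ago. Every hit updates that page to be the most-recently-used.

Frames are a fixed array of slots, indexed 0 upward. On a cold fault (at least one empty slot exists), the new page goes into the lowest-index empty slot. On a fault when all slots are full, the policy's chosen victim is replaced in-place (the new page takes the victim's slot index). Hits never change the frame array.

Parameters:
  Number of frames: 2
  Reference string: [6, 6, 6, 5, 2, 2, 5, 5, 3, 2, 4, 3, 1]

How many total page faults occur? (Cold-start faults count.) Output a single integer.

Answer: 8

Derivation:
Step 0: ref 6 → FAULT, frames=[6,-]
Step 1: ref 6 → HIT, frames=[6,-]
Step 2: ref 6 → HIT, frames=[6,-]
Step 3: ref 5 → FAULT, frames=[6,5]
Step 4: ref 2 → FAULT (evict 6), frames=[2,5]
Step 5: ref 2 → HIT, frames=[2,5]
Step 6: ref 5 → HIT, frames=[2,5]
Step 7: ref 5 → HIT, frames=[2,5]
Step 8: ref 3 → FAULT (evict 2), frames=[3,5]
Step 9: ref 2 → FAULT (evict 5), frames=[3,2]
Step 10: ref 4 → FAULT (evict 3), frames=[4,2]
Step 11: ref 3 → FAULT (evict 2), frames=[4,3]
Step 12: ref 1 → FAULT (evict 4), frames=[1,3]
Total faults: 8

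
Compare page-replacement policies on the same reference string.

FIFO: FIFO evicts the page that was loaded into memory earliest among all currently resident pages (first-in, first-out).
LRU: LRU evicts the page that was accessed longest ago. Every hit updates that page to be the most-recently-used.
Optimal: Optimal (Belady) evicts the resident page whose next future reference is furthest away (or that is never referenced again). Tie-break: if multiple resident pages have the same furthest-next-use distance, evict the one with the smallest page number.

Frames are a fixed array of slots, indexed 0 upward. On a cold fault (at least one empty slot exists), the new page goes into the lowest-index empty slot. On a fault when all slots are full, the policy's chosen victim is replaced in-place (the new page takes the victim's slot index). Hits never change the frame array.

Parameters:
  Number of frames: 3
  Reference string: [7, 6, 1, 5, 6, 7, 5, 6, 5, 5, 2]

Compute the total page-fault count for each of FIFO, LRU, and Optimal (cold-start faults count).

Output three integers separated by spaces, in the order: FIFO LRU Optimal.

Answer: 7 6 5

Derivation:
--- FIFO ---
  step 0: ref 7 -> FAULT, frames=[7,-,-] (faults so far: 1)
  step 1: ref 6 -> FAULT, frames=[7,6,-] (faults so far: 2)
  step 2: ref 1 -> FAULT, frames=[7,6,1] (faults so far: 3)
  step 3: ref 5 -> FAULT, evict 7, frames=[5,6,1] (faults so far: 4)
  step 4: ref 6 -> HIT, frames=[5,6,1] (faults so far: 4)
  step 5: ref 7 -> FAULT, evict 6, frames=[5,7,1] (faults so far: 5)
  step 6: ref 5 -> HIT, frames=[5,7,1] (faults so far: 5)
  step 7: ref 6 -> FAULT, evict 1, frames=[5,7,6] (faults so far: 6)
  step 8: ref 5 -> HIT, frames=[5,7,6] (faults so far: 6)
  step 9: ref 5 -> HIT, frames=[5,7,6] (faults so far: 6)
  step 10: ref 2 -> FAULT, evict 5, frames=[2,7,6] (faults so far: 7)
  FIFO total faults: 7
--- LRU ---
  step 0: ref 7 -> FAULT, frames=[7,-,-] (faults so far: 1)
  step 1: ref 6 -> FAULT, frames=[7,6,-] (faults so far: 2)
  step 2: ref 1 -> FAULT, frames=[7,6,1] (faults so far: 3)
  step 3: ref 5 -> FAULT, evict 7, frames=[5,6,1] (faults so far: 4)
  step 4: ref 6 -> HIT, frames=[5,6,1] (faults so far: 4)
  step 5: ref 7 -> FAULT, evict 1, frames=[5,6,7] (faults so far: 5)
  step 6: ref 5 -> HIT, frames=[5,6,7] (faults so far: 5)
  step 7: ref 6 -> HIT, frames=[5,6,7] (faults so far: 5)
  step 8: ref 5 -> HIT, frames=[5,6,7] (faults so far: 5)
  step 9: ref 5 -> HIT, frames=[5,6,7] (faults so far: 5)
  step 10: ref 2 -> FAULT, evict 7, frames=[5,6,2] (faults so far: 6)
  LRU total faults: 6
--- Optimal ---
  step 0: ref 7 -> FAULT, frames=[7,-,-] (faults so far: 1)
  step 1: ref 6 -> FAULT, frames=[7,6,-] (faults so far: 2)
  step 2: ref 1 -> FAULT, frames=[7,6,1] (faults so far: 3)
  step 3: ref 5 -> FAULT, evict 1, frames=[7,6,5] (faults so far: 4)
  step 4: ref 6 -> HIT, frames=[7,6,5] (faults so far: 4)
  step 5: ref 7 -> HIT, frames=[7,6,5] (faults so far: 4)
  step 6: ref 5 -> HIT, frames=[7,6,5] (faults so far: 4)
  step 7: ref 6 -> HIT, frames=[7,6,5] (faults so far: 4)
  step 8: ref 5 -> HIT, frames=[7,6,5] (faults so far: 4)
  step 9: ref 5 -> HIT, frames=[7,6,5] (faults so far: 4)
  step 10: ref 2 -> FAULT, evict 5, frames=[7,6,2] (faults so far: 5)
  Optimal total faults: 5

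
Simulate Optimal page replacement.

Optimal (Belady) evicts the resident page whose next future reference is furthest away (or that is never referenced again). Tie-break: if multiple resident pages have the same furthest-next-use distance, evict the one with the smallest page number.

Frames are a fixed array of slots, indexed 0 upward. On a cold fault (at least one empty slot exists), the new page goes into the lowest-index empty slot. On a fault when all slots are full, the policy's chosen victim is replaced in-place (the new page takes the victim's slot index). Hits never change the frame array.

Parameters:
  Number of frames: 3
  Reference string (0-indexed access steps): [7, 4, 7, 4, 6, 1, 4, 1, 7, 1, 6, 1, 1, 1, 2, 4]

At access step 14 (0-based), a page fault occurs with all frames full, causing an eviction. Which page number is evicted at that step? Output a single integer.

Step 0: ref 7 -> FAULT, frames=[7,-,-]
Step 1: ref 4 -> FAULT, frames=[7,4,-]
Step 2: ref 7 -> HIT, frames=[7,4,-]
Step 3: ref 4 -> HIT, frames=[7,4,-]
Step 4: ref 6 -> FAULT, frames=[7,4,6]
Step 5: ref 1 -> FAULT, evict 6, frames=[7,4,1]
Step 6: ref 4 -> HIT, frames=[7,4,1]
Step 7: ref 1 -> HIT, frames=[7,4,1]
Step 8: ref 7 -> HIT, frames=[7,4,1]
Step 9: ref 1 -> HIT, frames=[7,4,1]
Step 10: ref 6 -> FAULT, evict 7, frames=[6,4,1]
Step 11: ref 1 -> HIT, frames=[6,4,1]
Step 12: ref 1 -> HIT, frames=[6,4,1]
Step 13: ref 1 -> HIT, frames=[6,4,1]
Step 14: ref 2 -> FAULT, evict 1, frames=[6,4,2]
At step 14: evicted page 1

Answer: 1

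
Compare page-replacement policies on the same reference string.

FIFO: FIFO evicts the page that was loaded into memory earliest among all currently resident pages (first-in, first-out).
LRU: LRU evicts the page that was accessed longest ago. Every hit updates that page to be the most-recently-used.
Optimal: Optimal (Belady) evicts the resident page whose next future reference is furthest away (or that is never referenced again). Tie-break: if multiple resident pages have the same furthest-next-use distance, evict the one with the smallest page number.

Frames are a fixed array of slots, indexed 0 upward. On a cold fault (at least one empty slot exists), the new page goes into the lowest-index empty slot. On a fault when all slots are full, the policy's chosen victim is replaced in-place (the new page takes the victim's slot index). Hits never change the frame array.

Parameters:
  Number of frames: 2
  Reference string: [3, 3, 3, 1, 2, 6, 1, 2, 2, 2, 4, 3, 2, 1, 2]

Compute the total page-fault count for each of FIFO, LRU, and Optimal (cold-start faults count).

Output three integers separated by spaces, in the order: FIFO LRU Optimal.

Answer: 10 10 8

Derivation:
--- FIFO ---
  step 0: ref 3 -> FAULT, frames=[3,-] (faults so far: 1)
  step 1: ref 3 -> HIT, frames=[3,-] (faults so far: 1)
  step 2: ref 3 -> HIT, frames=[3,-] (faults so far: 1)
  step 3: ref 1 -> FAULT, frames=[3,1] (faults so far: 2)
  step 4: ref 2 -> FAULT, evict 3, frames=[2,1] (faults so far: 3)
  step 5: ref 6 -> FAULT, evict 1, frames=[2,6] (faults so far: 4)
  step 6: ref 1 -> FAULT, evict 2, frames=[1,6] (faults so far: 5)
  step 7: ref 2 -> FAULT, evict 6, frames=[1,2] (faults so far: 6)
  step 8: ref 2 -> HIT, frames=[1,2] (faults so far: 6)
  step 9: ref 2 -> HIT, frames=[1,2] (faults so far: 6)
  step 10: ref 4 -> FAULT, evict 1, frames=[4,2] (faults so far: 7)
  step 11: ref 3 -> FAULT, evict 2, frames=[4,3] (faults so far: 8)
  step 12: ref 2 -> FAULT, evict 4, frames=[2,3] (faults so far: 9)
  step 13: ref 1 -> FAULT, evict 3, frames=[2,1] (faults so far: 10)
  step 14: ref 2 -> HIT, frames=[2,1] (faults so far: 10)
  FIFO total faults: 10
--- LRU ---
  step 0: ref 3 -> FAULT, frames=[3,-] (faults so far: 1)
  step 1: ref 3 -> HIT, frames=[3,-] (faults so far: 1)
  step 2: ref 3 -> HIT, frames=[3,-] (faults so far: 1)
  step 3: ref 1 -> FAULT, frames=[3,1] (faults so far: 2)
  step 4: ref 2 -> FAULT, evict 3, frames=[2,1] (faults so far: 3)
  step 5: ref 6 -> FAULT, evict 1, frames=[2,6] (faults so far: 4)
  step 6: ref 1 -> FAULT, evict 2, frames=[1,6] (faults so far: 5)
  step 7: ref 2 -> FAULT, evict 6, frames=[1,2] (faults so far: 6)
  step 8: ref 2 -> HIT, frames=[1,2] (faults so far: 6)
  step 9: ref 2 -> HIT, frames=[1,2] (faults so far: 6)
  step 10: ref 4 -> FAULT, evict 1, frames=[4,2] (faults so far: 7)
  step 11: ref 3 -> FAULT, evict 2, frames=[4,3] (faults so far: 8)
  step 12: ref 2 -> FAULT, evict 4, frames=[2,3] (faults so far: 9)
  step 13: ref 1 -> FAULT, evict 3, frames=[2,1] (faults so far: 10)
  step 14: ref 2 -> HIT, frames=[2,1] (faults so far: 10)
  LRU total faults: 10
--- Optimal ---
  step 0: ref 3 -> FAULT, frames=[3,-] (faults so far: 1)
  step 1: ref 3 -> HIT, frames=[3,-] (faults so far: 1)
  step 2: ref 3 -> HIT, frames=[3,-] (faults so far: 1)
  step 3: ref 1 -> FAULT, frames=[3,1] (faults so far: 2)
  step 4: ref 2 -> FAULT, evict 3, frames=[2,1] (faults so far: 3)
  step 5: ref 6 -> FAULT, evict 2, frames=[6,1] (faults so far: 4)
  step 6: ref 1 -> HIT, frames=[6,1] (faults so far: 4)
  step 7: ref 2 -> FAULT, evict 6, frames=[2,1] (faults so far: 5)
  step 8: ref 2 -> HIT, frames=[2,1] (faults so far: 5)
  step 9: ref 2 -> HIT, frames=[2,1] (faults so far: 5)
  step 10: ref 4 -> FAULT, evict 1, frames=[2,4] (faults so far: 6)
  step 11: ref 3 -> FAULT, evict 4, frames=[2,3] (faults so far: 7)
  step 12: ref 2 -> HIT, frames=[2,3] (faults so far: 7)
  step 13: ref 1 -> FAULT, evict 3, frames=[2,1] (faults so far: 8)
  step 14: ref 2 -> HIT, frames=[2,1] (faults so far: 8)
  Optimal total faults: 8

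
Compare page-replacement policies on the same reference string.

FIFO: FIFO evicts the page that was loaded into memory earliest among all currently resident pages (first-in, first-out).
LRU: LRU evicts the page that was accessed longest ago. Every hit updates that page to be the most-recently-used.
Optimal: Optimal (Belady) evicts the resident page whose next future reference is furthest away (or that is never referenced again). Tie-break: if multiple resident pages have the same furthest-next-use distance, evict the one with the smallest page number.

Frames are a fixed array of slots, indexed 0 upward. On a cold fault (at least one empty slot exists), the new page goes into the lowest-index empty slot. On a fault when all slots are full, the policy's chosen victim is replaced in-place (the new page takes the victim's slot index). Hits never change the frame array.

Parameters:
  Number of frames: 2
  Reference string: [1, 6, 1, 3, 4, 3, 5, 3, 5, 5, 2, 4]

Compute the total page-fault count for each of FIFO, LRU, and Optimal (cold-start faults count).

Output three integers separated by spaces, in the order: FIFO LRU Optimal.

--- FIFO ---
  step 0: ref 1 -> FAULT, frames=[1,-] (faults so far: 1)
  step 1: ref 6 -> FAULT, frames=[1,6] (faults so far: 2)
  step 2: ref 1 -> HIT, frames=[1,6] (faults so far: 2)
  step 3: ref 3 -> FAULT, evict 1, frames=[3,6] (faults so far: 3)
  step 4: ref 4 -> FAULT, evict 6, frames=[3,4] (faults so far: 4)
  step 5: ref 3 -> HIT, frames=[3,4] (faults so far: 4)
  step 6: ref 5 -> FAULT, evict 3, frames=[5,4] (faults so far: 5)
  step 7: ref 3 -> FAULT, evict 4, frames=[5,3] (faults so far: 6)
  step 8: ref 5 -> HIT, frames=[5,3] (faults so far: 6)
  step 9: ref 5 -> HIT, frames=[5,3] (faults so far: 6)
  step 10: ref 2 -> FAULT, evict 5, frames=[2,3] (faults so far: 7)
  step 11: ref 4 -> FAULT, evict 3, frames=[2,4] (faults so far: 8)
  FIFO total faults: 8
--- LRU ---
  step 0: ref 1 -> FAULT, frames=[1,-] (faults so far: 1)
  step 1: ref 6 -> FAULT, frames=[1,6] (faults so far: 2)
  step 2: ref 1 -> HIT, frames=[1,6] (faults so far: 2)
  step 3: ref 3 -> FAULT, evict 6, frames=[1,3] (faults so far: 3)
  step 4: ref 4 -> FAULT, evict 1, frames=[4,3] (faults so far: 4)
  step 5: ref 3 -> HIT, frames=[4,3] (faults so far: 4)
  step 6: ref 5 -> FAULT, evict 4, frames=[5,3] (faults so far: 5)
  step 7: ref 3 -> HIT, frames=[5,3] (faults so far: 5)
  step 8: ref 5 -> HIT, frames=[5,3] (faults so far: 5)
  step 9: ref 5 -> HIT, frames=[5,3] (faults so far: 5)
  step 10: ref 2 -> FAULT, evict 3, frames=[5,2] (faults so far: 6)
  step 11: ref 4 -> FAULT, evict 5, frames=[4,2] (faults so far: 7)
  LRU total faults: 7
--- Optimal ---
  step 0: ref 1 -> FAULT, frames=[1,-] (faults so far: 1)
  step 1: ref 6 -> FAULT, frames=[1,6] (faults so far: 2)
  step 2: ref 1 -> HIT, frames=[1,6] (faults so far: 2)
  step 3: ref 3 -> FAULT, evict 1, frames=[3,6] (faults so far: 3)
  step 4: ref 4 -> FAULT, evict 6, frames=[3,4] (faults so far: 4)
  step 5: ref 3 -> HIT, frames=[3,4] (faults so far: 4)
  step 6: ref 5 -> FAULT, evict 4, frames=[3,5] (faults so far: 5)
  step 7: ref 3 -> HIT, frames=[3,5] (faults so far: 5)
  step 8: ref 5 -> HIT, frames=[3,5] (faults so far: 5)
  step 9: ref 5 -> HIT, frames=[3,5] (faults so far: 5)
  step 10: ref 2 -> FAULT, evict 3, frames=[2,5] (faults so far: 6)
  step 11: ref 4 -> FAULT, evict 2, frames=[4,5] (faults so far: 7)
  Optimal total faults: 7

Answer: 8 7 7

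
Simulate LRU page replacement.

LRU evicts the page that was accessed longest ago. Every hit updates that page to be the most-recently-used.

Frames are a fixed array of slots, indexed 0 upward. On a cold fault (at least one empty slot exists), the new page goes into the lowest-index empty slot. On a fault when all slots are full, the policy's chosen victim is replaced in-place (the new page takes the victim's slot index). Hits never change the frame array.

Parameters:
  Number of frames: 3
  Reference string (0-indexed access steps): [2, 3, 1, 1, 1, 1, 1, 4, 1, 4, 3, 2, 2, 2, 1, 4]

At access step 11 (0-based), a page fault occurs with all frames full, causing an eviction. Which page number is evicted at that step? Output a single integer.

Step 0: ref 2 -> FAULT, frames=[2,-,-]
Step 1: ref 3 -> FAULT, frames=[2,3,-]
Step 2: ref 1 -> FAULT, frames=[2,3,1]
Step 3: ref 1 -> HIT, frames=[2,3,1]
Step 4: ref 1 -> HIT, frames=[2,3,1]
Step 5: ref 1 -> HIT, frames=[2,3,1]
Step 6: ref 1 -> HIT, frames=[2,3,1]
Step 7: ref 4 -> FAULT, evict 2, frames=[4,3,1]
Step 8: ref 1 -> HIT, frames=[4,3,1]
Step 9: ref 4 -> HIT, frames=[4,3,1]
Step 10: ref 3 -> HIT, frames=[4,3,1]
Step 11: ref 2 -> FAULT, evict 1, frames=[4,3,2]
At step 11: evicted page 1

Answer: 1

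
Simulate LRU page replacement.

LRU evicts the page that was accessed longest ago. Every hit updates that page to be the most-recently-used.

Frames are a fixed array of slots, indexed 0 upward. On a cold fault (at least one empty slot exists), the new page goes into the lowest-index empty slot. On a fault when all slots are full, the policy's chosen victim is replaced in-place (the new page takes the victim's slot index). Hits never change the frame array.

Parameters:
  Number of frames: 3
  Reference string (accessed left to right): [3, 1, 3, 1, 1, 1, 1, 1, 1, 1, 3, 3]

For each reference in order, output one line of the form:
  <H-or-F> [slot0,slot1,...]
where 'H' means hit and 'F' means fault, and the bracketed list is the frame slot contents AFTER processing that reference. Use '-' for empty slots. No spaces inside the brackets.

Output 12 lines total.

F [3,-,-]
F [3,1,-]
H [3,1,-]
H [3,1,-]
H [3,1,-]
H [3,1,-]
H [3,1,-]
H [3,1,-]
H [3,1,-]
H [3,1,-]
H [3,1,-]
H [3,1,-]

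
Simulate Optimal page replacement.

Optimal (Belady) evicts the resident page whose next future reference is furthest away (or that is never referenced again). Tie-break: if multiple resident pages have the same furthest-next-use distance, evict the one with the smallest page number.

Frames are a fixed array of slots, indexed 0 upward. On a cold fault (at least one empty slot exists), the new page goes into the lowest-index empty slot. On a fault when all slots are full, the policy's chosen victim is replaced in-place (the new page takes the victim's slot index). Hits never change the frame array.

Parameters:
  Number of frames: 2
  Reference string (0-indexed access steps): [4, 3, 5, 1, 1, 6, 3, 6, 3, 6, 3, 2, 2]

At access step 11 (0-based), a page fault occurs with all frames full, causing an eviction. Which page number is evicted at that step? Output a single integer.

Step 0: ref 4 -> FAULT, frames=[4,-]
Step 1: ref 3 -> FAULT, frames=[4,3]
Step 2: ref 5 -> FAULT, evict 4, frames=[5,3]
Step 3: ref 1 -> FAULT, evict 5, frames=[1,3]
Step 4: ref 1 -> HIT, frames=[1,3]
Step 5: ref 6 -> FAULT, evict 1, frames=[6,3]
Step 6: ref 3 -> HIT, frames=[6,3]
Step 7: ref 6 -> HIT, frames=[6,3]
Step 8: ref 3 -> HIT, frames=[6,3]
Step 9: ref 6 -> HIT, frames=[6,3]
Step 10: ref 3 -> HIT, frames=[6,3]
Step 11: ref 2 -> FAULT, evict 3, frames=[6,2]
At step 11: evicted page 3

Answer: 3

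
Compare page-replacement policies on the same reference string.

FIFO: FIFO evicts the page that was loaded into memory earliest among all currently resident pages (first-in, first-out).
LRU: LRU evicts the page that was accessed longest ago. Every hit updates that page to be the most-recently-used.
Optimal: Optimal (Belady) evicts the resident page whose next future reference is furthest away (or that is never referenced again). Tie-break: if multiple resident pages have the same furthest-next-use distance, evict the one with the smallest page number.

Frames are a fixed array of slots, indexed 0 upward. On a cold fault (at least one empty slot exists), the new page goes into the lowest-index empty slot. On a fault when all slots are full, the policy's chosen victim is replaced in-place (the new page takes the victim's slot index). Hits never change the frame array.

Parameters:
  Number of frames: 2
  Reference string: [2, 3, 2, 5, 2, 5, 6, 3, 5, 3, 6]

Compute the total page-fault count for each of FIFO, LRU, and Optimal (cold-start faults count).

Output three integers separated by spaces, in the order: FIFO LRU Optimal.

--- FIFO ---
  step 0: ref 2 -> FAULT, frames=[2,-] (faults so far: 1)
  step 1: ref 3 -> FAULT, frames=[2,3] (faults so far: 2)
  step 2: ref 2 -> HIT, frames=[2,3] (faults so far: 2)
  step 3: ref 5 -> FAULT, evict 2, frames=[5,3] (faults so far: 3)
  step 4: ref 2 -> FAULT, evict 3, frames=[5,2] (faults so far: 4)
  step 5: ref 5 -> HIT, frames=[5,2] (faults so far: 4)
  step 6: ref 6 -> FAULT, evict 5, frames=[6,2] (faults so far: 5)
  step 7: ref 3 -> FAULT, evict 2, frames=[6,3] (faults so far: 6)
  step 8: ref 5 -> FAULT, evict 6, frames=[5,3] (faults so far: 7)
  step 9: ref 3 -> HIT, frames=[5,3] (faults so far: 7)
  step 10: ref 6 -> FAULT, evict 3, frames=[5,6] (faults so far: 8)
  FIFO total faults: 8
--- LRU ---
  step 0: ref 2 -> FAULT, frames=[2,-] (faults so far: 1)
  step 1: ref 3 -> FAULT, frames=[2,3] (faults so far: 2)
  step 2: ref 2 -> HIT, frames=[2,3] (faults so far: 2)
  step 3: ref 5 -> FAULT, evict 3, frames=[2,5] (faults so far: 3)
  step 4: ref 2 -> HIT, frames=[2,5] (faults so far: 3)
  step 5: ref 5 -> HIT, frames=[2,5] (faults so far: 3)
  step 6: ref 6 -> FAULT, evict 2, frames=[6,5] (faults so far: 4)
  step 7: ref 3 -> FAULT, evict 5, frames=[6,3] (faults so far: 5)
  step 8: ref 5 -> FAULT, evict 6, frames=[5,3] (faults so far: 6)
  step 9: ref 3 -> HIT, frames=[5,3] (faults so far: 6)
  step 10: ref 6 -> FAULT, evict 5, frames=[6,3] (faults so far: 7)
  LRU total faults: 7
--- Optimal ---
  step 0: ref 2 -> FAULT, frames=[2,-] (faults so far: 1)
  step 1: ref 3 -> FAULT, frames=[2,3] (faults so far: 2)
  step 2: ref 2 -> HIT, frames=[2,3] (faults so far: 2)
  step 3: ref 5 -> FAULT, evict 3, frames=[2,5] (faults so far: 3)
  step 4: ref 2 -> HIT, frames=[2,5] (faults so far: 3)
  step 5: ref 5 -> HIT, frames=[2,5] (faults so far: 3)
  step 6: ref 6 -> FAULT, evict 2, frames=[6,5] (faults so far: 4)
  step 7: ref 3 -> FAULT, evict 6, frames=[3,5] (faults so far: 5)
  step 8: ref 5 -> HIT, frames=[3,5] (faults so far: 5)
  step 9: ref 3 -> HIT, frames=[3,5] (faults so far: 5)
  step 10: ref 6 -> FAULT, evict 3, frames=[6,5] (faults so far: 6)
  Optimal total faults: 6

Answer: 8 7 6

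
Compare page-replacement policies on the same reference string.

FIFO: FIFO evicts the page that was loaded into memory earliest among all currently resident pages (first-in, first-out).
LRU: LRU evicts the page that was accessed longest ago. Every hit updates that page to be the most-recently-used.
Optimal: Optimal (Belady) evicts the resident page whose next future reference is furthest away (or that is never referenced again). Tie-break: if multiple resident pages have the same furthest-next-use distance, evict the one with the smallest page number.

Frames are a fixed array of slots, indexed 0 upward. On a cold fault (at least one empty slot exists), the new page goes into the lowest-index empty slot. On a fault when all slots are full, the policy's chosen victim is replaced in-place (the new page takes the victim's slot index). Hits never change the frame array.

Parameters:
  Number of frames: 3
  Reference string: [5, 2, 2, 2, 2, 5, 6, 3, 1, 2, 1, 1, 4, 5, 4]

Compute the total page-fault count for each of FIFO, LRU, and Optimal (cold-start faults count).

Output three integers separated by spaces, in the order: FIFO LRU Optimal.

Answer: 8 8 6

Derivation:
--- FIFO ---
  step 0: ref 5 -> FAULT, frames=[5,-,-] (faults so far: 1)
  step 1: ref 2 -> FAULT, frames=[5,2,-] (faults so far: 2)
  step 2: ref 2 -> HIT, frames=[5,2,-] (faults so far: 2)
  step 3: ref 2 -> HIT, frames=[5,2,-] (faults so far: 2)
  step 4: ref 2 -> HIT, frames=[5,2,-] (faults so far: 2)
  step 5: ref 5 -> HIT, frames=[5,2,-] (faults so far: 2)
  step 6: ref 6 -> FAULT, frames=[5,2,6] (faults so far: 3)
  step 7: ref 3 -> FAULT, evict 5, frames=[3,2,6] (faults so far: 4)
  step 8: ref 1 -> FAULT, evict 2, frames=[3,1,6] (faults so far: 5)
  step 9: ref 2 -> FAULT, evict 6, frames=[3,1,2] (faults so far: 6)
  step 10: ref 1 -> HIT, frames=[3,1,2] (faults so far: 6)
  step 11: ref 1 -> HIT, frames=[3,1,2] (faults so far: 6)
  step 12: ref 4 -> FAULT, evict 3, frames=[4,1,2] (faults so far: 7)
  step 13: ref 5 -> FAULT, evict 1, frames=[4,5,2] (faults so far: 8)
  step 14: ref 4 -> HIT, frames=[4,5,2] (faults so far: 8)
  FIFO total faults: 8
--- LRU ---
  step 0: ref 5 -> FAULT, frames=[5,-,-] (faults so far: 1)
  step 1: ref 2 -> FAULT, frames=[5,2,-] (faults so far: 2)
  step 2: ref 2 -> HIT, frames=[5,2,-] (faults so far: 2)
  step 3: ref 2 -> HIT, frames=[5,2,-] (faults so far: 2)
  step 4: ref 2 -> HIT, frames=[5,2,-] (faults so far: 2)
  step 5: ref 5 -> HIT, frames=[5,2,-] (faults so far: 2)
  step 6: ref 6 -> FAULT, frames=[5,2,6] (faults so far: 3)
  step 7: ref 3 -> FAULT, evict 2, frames=[5,3,6] (faults so far: 4)
  step 8: ref 1 -> FAULT, evict 5, frames=[1,3,6] (faults so far: 5)
  step 9: ref 2 -> FAULT, evict 6, frames=[1,3,2] (faults so far: 6)
  step 10: ref 1 -> HIT, frames=[1,3,2] (faults so far: 6)
  step 11: ref 1 -> HIT, frames=[1,3,2] (faults so far: 6)
  step 12: ref 4 -> FAULT, evict 3, frames=[1,4,2] (faults so far: 7)
  step 13: ref 5 -> FAULT, evict 2, frames=[1,4,5] (faults so far: 8)
  step 14: ref 4 -> HIT, frames=[1,4,5] (faults so far: 8)
  LRU total faults: 8
--- Optimal ---
  step 0: ref 5 -> FAULT, frames=[5,-,-] (faults so far: 1)
  step 1: ref 2 -> FAULT, frames=[5,2,-] (faults so far: 2)
  step 2: ref 2 -> HIT, frames=[5,2,-] (faults so far: 2)
  step 3: ref 2 -> HIT, frames=[5,2,-] (faults so far: 2)
  step 4: ref 2 -> HIT, frames=[5,2,-] (faults so far: 2)
  step 5: ref 5 -> HIT, frames=[5,2,-] (faults so far: 2)
  step 6: ref 6 -> FAULT, frames=[5,2,6] (faults so far: 3)
  step 7: ref 3 -> FAULT, evict 6, frames=[5,2,3] (faults so far: 4)
  step 8: ref 1 -> FAULT, evict 3, frames=[5,2,1] (faults so far: 5)
  step 9: ref 2 -> HIT, frames=[5,2,1] (faults so far: 5)
  step 10: ref 1 -> HIT, frames=[5,2,1] (faults so far: 5)
  step 11: ref 1 -> HIT, frames=[5,2,1] (faults so far: 5)
  step 12: ref 4 -> FAULT, evict 1, frames=[5,2,4] (faults so far: 6)
  step 13: ref 5 -> HIT, frames=[5,2,4] (faults so far: 6)
  step 14: ref 4 -> HIT, frames=[5,2,4] (faults so far: 6)
  Optimal total faults: 6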